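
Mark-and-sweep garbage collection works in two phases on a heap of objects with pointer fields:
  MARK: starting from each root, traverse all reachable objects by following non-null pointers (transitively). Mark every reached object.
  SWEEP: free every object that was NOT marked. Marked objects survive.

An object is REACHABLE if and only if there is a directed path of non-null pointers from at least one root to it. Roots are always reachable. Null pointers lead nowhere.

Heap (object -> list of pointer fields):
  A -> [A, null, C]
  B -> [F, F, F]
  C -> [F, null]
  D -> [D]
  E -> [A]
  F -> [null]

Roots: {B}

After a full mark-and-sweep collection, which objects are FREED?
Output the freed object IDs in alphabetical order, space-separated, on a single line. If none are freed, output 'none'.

Roots: B
Mark B: refs=F F F, marked=B
Mark F: refs=null, marked=B F
Unmarked (collected): A C D E

Answer: A C D E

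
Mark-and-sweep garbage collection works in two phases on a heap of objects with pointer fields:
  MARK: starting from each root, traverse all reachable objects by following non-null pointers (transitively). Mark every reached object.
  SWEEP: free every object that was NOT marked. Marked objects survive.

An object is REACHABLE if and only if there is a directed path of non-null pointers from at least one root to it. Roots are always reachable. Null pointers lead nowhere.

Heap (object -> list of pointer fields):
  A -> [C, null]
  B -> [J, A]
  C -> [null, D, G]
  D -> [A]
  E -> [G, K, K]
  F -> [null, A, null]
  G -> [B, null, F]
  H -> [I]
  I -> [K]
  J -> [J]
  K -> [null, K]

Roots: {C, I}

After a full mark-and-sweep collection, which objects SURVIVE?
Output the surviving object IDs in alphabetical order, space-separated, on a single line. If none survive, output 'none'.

Roots: C I
Mark C: refs=null D G, marked=C
Mark I: refs=K, marked=C I
Mark D: refs=A, marked=C D I
Mark G: refs=B null F, marked=C D G I
Mark K: refs=null K, marked=C D G I K
Mark A: refs=C null, marked=A C D G I K
Mark B: refs=J A, marked=A B C D G I K
Mark F: refs=null A null, marked=A B C D F G I K
Mark J: refs=J, marked=A B C D F G I J K
Unmarked (collected): E H

Answer: A B C D F G I J K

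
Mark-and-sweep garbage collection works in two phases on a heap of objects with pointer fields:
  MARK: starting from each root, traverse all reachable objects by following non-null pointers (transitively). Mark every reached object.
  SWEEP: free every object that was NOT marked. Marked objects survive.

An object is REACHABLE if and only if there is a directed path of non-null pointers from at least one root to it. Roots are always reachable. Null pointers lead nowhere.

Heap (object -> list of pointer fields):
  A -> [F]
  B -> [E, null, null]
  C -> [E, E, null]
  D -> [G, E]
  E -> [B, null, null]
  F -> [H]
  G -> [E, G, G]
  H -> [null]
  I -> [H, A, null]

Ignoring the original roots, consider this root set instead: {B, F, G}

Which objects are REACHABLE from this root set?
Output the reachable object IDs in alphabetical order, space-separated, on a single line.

Roots: B F G
Mark B: refs=E null null, marked=B
Mark F: refs=H, marked=B F
Mark G: refs=E G G, marked=B F G
Mark E: refs=B null null, marked=B E F G
Mark H: refs=null, marked=B E F G H
Unmarked (collected): A C D I

Answer: B E F G H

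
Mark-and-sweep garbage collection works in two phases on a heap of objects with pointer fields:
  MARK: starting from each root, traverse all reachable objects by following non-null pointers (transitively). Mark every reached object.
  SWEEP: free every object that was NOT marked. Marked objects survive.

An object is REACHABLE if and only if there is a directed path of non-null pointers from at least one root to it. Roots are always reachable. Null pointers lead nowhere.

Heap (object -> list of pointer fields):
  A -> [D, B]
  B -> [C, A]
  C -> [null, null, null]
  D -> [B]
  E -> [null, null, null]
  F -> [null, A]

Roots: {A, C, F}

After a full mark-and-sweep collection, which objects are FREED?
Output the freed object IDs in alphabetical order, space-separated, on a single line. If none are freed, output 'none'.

Answer: E

Derivation:
Roots: A C F
Mark A: refs=D B, marked=A
Mark C: refs=null null null, marked=A C
Mark F: refs=null A, marked=A C F
Mark D: refs=B, marked=A C D F
Mark B: refs=C A, marked=A B C D F
Unmarked (collected): E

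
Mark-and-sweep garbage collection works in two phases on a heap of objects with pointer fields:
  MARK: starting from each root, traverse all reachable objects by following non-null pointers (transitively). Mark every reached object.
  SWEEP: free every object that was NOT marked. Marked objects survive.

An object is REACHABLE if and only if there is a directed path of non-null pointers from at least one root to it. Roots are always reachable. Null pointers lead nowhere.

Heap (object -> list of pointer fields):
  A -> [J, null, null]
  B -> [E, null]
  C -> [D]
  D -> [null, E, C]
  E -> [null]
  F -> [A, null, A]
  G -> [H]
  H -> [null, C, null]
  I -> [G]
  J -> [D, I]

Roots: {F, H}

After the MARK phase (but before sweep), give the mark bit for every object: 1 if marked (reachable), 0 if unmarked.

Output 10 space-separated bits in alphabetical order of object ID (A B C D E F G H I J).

Roots: F H
Mark F: refs=A null A, marked=F
Mark H: refs=null C null, marked=F H
Mark A: refs=J null null, marked=A F H
Mark C: refs=D, marked=A C F H
Mark J: refs=D I, marked=A C F H J
Mark D: refs=null E C, marked=A C D F H J
Mark I: refs=G, marked=A C D F H I J
Mark E: refs=null, marked=A C D E F H I J
Mark G: refs=H, marked=A C D E F G H I J
Unmarked (collected): B

Answer: 1 0 1 1 1 1 1 1 1 1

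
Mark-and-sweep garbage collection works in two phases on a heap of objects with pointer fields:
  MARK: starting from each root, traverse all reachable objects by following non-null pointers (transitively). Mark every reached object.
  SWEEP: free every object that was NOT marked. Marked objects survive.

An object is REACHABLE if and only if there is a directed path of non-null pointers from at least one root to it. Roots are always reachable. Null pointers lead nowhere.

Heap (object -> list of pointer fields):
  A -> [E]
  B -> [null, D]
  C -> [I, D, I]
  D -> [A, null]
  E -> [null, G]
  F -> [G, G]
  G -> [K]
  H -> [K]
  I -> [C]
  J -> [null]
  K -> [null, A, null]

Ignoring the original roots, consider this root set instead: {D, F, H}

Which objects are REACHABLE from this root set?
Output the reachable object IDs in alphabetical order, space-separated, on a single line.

Answer: A D E F G H K

Derivation:
Roots: D F H
Mark D: refs=A null, marked=D
Mark F: refs=G G, marked=D F
Mark H: refs=K, marked=D F H
Mark A: refs=E, marked=A D F H
Mark G: refs=K, marked=A D F G H
Mark K: refs=null A null, marked=A D F G H K
Mark E: refs=null G, marked=A D E F G H K
Unmarked (collected): B C I J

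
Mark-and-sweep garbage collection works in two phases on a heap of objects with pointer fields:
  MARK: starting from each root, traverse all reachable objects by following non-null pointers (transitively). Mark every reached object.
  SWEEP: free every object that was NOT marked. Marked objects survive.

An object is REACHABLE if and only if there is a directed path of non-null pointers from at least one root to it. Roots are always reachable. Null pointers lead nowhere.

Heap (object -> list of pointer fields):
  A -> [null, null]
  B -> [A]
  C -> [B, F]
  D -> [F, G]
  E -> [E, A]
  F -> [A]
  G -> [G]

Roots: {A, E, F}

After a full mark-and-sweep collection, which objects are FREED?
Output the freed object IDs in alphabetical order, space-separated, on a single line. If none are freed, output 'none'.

Roots: A E F
Mark A: refs=null null, marked=A
Mark E: refs=E A, marked=A E
Mark F: refs=A, marked=A E F
Unmarked (collected): B C D G

Answer: B C D G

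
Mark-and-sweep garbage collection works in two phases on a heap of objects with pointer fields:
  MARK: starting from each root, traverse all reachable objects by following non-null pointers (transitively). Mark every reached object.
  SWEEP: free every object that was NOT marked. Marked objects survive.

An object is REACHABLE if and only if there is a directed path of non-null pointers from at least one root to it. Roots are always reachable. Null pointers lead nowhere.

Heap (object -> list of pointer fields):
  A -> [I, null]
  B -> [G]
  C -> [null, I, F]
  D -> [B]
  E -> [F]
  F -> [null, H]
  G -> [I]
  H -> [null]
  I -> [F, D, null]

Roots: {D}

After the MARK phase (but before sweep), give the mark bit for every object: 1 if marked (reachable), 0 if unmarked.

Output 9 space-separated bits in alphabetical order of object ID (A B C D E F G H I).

Answer: 0 1 0 1 0 1 1 1 1

Derivation:
Roots: D
Mark D: refs=B, marked=D
Mark B: refs=G, marked=B D
Mark G: refs=I, marked=B D G
Mark I: refs=F D null, marked=B D G I
Mark F: refs=null H, marked=B D F G I
Mark H: refs=null, marked=B D F G H I
Unmarked (collected): A C E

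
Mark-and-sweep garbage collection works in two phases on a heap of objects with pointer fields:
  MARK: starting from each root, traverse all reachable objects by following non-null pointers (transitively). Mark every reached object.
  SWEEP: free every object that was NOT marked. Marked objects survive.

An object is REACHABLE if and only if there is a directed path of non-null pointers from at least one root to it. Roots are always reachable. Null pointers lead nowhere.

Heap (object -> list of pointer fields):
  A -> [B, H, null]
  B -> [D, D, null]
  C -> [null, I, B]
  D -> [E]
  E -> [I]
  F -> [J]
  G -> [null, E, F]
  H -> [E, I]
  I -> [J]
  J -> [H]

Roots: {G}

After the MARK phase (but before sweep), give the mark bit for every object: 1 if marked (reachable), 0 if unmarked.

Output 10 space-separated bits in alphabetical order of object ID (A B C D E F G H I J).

Answer: 0 0 0 0 1 1 1 1 1 1

Derivation:
Roots: G
Mark G: refs=null E F, marked=G
Mark E: refs=I, marked=E G
Mark F: refs=J, marked=E F G
Mark I: refs=J, marked=E F G I
Mark J: refs=H, marked=E F G I J
Mark H: refs=E I, marked=E F G H I J
Unmarked (collected): A B C D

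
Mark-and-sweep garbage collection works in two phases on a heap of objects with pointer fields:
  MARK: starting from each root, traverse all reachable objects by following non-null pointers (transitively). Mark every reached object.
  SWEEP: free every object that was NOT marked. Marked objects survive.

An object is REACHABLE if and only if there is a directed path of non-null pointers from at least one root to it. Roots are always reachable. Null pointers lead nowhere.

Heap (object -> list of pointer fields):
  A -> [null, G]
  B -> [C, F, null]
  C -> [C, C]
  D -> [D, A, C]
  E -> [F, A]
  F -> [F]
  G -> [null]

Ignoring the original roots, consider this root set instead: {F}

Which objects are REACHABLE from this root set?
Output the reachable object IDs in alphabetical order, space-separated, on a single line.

Roots: F
Mark F: refs=F, marked=F
Unmarked (collected): A B C D E G

Answer: F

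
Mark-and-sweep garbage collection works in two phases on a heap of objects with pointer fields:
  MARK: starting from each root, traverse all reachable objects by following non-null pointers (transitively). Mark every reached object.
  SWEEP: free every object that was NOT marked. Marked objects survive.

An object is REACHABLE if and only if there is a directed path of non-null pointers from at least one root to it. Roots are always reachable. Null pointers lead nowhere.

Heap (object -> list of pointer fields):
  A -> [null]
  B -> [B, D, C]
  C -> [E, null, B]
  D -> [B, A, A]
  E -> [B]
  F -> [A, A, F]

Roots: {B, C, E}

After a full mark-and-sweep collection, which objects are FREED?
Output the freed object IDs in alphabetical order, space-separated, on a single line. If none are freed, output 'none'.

Roots: B C E
Mark B: refs=B D C, marked=B
Mark C: refs=E null B, marked=B C
Mark E: refs=B, marked=B C E
Mark D: refs=B A A, marked=B C D E
Mark A: refs=null, marked=A B C D E
Unmarked (collected): F

Answer: F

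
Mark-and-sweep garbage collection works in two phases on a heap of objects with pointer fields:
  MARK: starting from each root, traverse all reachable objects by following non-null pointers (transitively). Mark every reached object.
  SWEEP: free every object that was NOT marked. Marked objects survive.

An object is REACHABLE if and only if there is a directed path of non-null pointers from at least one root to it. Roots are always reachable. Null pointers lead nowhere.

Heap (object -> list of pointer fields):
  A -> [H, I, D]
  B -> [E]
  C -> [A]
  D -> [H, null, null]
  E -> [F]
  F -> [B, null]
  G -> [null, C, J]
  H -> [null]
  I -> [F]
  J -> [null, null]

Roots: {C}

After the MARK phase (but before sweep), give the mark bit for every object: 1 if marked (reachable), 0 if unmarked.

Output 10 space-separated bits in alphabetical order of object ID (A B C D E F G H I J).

Roots: C
Mark C: refs=A, marked=C
Mark A: refs=H I D, marked=A C
Mark H: refs=null, marked=A C H
Mark I: refs=F, marked=A C H I
Mark D: refs=H null null, marked=A C D H I
Mark F: refs=B null, marked=A C D F H I
Mark B: refs=E, marked=A B C D F H I
Mark E: refs=F, marked=A B C D E F H I
Unmarked (collected): G J

Answer: 1 1 1 1 1 1 0 1 1 0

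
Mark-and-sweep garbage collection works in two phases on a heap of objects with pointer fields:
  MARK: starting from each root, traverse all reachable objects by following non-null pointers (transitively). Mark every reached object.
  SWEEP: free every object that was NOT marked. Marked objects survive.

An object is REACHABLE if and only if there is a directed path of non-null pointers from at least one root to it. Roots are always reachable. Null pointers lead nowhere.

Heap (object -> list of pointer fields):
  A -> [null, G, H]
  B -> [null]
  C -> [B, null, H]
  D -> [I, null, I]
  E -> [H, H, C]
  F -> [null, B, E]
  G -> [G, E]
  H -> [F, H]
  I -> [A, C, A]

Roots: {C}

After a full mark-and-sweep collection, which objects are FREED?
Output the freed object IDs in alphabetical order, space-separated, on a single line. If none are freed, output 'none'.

Answer: A D G I

Derivation:
Roots: C
Mark C: refs=B null H, marked=C
Mark B: refs=null, marked=B C
Mark H: refs=F H, marked=B C H
Mark F: refs=null B E, marked=B C F H
Mark E: refs=H H C, marked=B C E F H
Unmarked (collected): A D G I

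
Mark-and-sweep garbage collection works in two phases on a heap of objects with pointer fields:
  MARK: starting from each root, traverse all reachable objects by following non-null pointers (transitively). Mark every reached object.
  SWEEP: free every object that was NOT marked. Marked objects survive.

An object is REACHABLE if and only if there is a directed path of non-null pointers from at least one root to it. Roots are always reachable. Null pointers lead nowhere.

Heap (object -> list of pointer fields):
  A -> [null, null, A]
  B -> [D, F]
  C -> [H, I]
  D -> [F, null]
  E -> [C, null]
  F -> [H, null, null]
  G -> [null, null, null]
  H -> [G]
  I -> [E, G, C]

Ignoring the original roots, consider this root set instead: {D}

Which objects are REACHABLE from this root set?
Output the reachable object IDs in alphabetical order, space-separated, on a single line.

Roots: D
Mark D: refs=F null, marked=D
Mark F: refs=H null null, marked=D F
Mark H: refs=G, marked=D F H
Mark G: refs=null null null, marked=D F G H
Unmarked (collected): A B C E I

Answer: D F G H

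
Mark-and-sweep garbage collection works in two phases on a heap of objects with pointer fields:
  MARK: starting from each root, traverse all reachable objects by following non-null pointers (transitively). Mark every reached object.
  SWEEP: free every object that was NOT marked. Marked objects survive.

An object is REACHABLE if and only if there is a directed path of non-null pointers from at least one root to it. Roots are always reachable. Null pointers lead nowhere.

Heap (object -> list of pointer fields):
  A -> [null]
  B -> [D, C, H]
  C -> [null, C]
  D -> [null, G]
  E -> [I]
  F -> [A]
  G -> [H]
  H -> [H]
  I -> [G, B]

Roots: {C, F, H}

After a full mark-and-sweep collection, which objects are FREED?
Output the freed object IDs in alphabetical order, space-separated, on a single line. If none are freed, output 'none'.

Answer: B D E G I

Derivation:
Roots: C F H
Mark C: refs=null C, marked=C
Mark F: refs=A, marked=C F
Mark H: refs=H, marked=C F H
Mark A: refs=null, marked=A C F H
Unmarked (collected): B D E G I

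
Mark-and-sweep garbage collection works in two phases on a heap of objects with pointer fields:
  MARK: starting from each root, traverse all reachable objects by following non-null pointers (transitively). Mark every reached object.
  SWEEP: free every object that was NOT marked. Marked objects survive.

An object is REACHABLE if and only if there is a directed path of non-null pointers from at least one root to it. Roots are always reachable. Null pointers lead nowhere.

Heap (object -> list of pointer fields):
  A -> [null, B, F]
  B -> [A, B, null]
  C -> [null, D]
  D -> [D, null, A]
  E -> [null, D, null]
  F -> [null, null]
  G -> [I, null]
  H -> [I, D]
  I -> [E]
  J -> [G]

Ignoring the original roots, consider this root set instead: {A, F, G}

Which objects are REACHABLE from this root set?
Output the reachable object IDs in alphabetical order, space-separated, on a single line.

Roots: A F G
Mark A: refs=null B F, marked=A
Mark F: refs=null null, marked=A F
Mark G: refs=I null, marked=A F G
Mark B: refs=A B null, marked=A B F G
Mark I: refs=E, marked=A B F G I
Mark E: refs=null D null, marked=A B E F G I
Mark D: refs=D null A, marked=A B D E F G I
Unmarked (collected): C H J

Answer: A B D E F G I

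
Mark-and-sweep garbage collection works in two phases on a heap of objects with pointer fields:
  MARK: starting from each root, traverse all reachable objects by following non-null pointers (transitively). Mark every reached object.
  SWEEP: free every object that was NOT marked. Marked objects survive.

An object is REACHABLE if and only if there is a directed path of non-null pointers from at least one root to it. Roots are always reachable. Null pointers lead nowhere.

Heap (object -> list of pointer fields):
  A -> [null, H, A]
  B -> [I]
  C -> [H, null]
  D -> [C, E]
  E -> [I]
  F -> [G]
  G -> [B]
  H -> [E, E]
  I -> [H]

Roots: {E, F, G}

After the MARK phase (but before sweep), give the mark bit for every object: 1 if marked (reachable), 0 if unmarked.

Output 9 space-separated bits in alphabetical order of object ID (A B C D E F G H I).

Roots: E F G
Mark E: refs=I, marked=E
Mark F: refs=G, marked=E F
Mark G: refs=B, marked=E F G
Mark I: refs=H, marked=E F G I
Mark B: refs=I, marked=B E F G I
Mark H: refs=E E, marked=B E F G H I
Unmarked (collected): A C D

Answer: 0 1 0 0 1 1 1 1 1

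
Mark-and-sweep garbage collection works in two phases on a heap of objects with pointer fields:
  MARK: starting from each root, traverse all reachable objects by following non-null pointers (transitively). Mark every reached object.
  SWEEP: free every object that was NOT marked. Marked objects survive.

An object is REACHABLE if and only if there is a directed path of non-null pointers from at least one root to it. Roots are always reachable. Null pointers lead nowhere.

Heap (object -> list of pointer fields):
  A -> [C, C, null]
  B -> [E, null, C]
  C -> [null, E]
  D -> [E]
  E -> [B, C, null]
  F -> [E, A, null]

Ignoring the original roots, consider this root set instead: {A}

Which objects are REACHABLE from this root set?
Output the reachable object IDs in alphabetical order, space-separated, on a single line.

Roots: A
Mark A: refs=C C null, marked=A
Mark C: refs=null E, marked=A C
Mark E: refs=B C null, marked=A C E
Mark B: refs=E null C, marked=A B C E
Unmarked (collected): D F

Answer: A B C E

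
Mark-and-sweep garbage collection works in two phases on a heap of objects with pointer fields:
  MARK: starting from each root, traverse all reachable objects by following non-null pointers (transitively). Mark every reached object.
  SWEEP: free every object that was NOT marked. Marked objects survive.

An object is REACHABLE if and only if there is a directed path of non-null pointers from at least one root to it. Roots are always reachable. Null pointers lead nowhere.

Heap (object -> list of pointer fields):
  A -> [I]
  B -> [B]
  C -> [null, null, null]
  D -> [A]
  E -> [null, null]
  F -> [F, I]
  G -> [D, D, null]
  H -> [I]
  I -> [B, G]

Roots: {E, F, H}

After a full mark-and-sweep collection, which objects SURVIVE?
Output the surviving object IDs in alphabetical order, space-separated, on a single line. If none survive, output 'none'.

Answer: A B D E F G H I

Derivation:
Roots: E F H
Mark E: refs=null null, marked=E
Mark F: refs=F I, marked=E F
Mark H: refs=I, marked=E F H
Mark I: refs=B G, marked=E F H I
Mark B: refs=B, marked=B E F H I
Mark G: refs=D D null, marked=B E F G H I
Mark D: refs=A, marked=B D E F G H I
Mark A: refs=I, marked=A B D E F G H I
Unmarked (collected): C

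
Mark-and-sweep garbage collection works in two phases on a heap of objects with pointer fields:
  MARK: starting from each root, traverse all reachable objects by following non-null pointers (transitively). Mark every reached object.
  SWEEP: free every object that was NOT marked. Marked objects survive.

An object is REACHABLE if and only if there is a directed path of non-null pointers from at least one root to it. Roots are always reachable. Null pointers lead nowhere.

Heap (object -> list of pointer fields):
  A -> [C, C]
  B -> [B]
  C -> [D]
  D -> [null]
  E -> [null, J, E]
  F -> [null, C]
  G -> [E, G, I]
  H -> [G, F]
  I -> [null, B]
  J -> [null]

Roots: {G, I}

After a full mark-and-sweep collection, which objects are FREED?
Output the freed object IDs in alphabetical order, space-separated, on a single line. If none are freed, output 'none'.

Roots: G I
Mark G: refs=E G I, marked=G
Mark I: refs=null B, marked=G I
Mark E: refs=null J E, marked=E G I
Mark B: refs=B, marked=B E G I
Mark J: refs=null, marked=B E G I J
Unmarked (collected): A C D F H

Answer: A C D F H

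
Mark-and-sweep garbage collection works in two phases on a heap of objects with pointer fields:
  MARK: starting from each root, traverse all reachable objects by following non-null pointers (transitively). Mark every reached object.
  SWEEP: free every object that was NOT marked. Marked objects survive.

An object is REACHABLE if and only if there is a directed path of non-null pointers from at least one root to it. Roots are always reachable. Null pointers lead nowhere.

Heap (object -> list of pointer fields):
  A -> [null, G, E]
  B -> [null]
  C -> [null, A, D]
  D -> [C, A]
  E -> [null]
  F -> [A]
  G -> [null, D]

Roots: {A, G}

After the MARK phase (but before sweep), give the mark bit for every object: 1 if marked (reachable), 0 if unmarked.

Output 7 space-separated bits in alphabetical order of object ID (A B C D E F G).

Roots: A G
Mark A: refs=null G E, marked=A
Mark G: refs=null D, marked=A G
Mark E: refs=null, marked=A E G
Mark D: refs=C A, marked=A D E G
Mark C: refs=null A D, marked=A C D E G
Unmarked (collected): B F

Answer: 1 0 1 1 1 0 1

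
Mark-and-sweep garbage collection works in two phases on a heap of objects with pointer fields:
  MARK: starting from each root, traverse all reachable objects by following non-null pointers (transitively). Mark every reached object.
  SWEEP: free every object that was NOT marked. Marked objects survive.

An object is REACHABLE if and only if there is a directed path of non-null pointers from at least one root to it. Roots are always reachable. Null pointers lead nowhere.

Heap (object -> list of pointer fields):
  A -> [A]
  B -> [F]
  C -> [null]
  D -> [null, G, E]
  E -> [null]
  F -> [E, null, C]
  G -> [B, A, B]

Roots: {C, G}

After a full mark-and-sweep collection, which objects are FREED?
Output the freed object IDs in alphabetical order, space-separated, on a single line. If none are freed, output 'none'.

Answer: D

Derivation:
Roots: C G
Mark C: refs=null, marked=C
Mark G: refs=B A B, marked=C G
Mark B: refs=F, marked=B C G
Mark A: refs=A, marked=A B C G
Mark F: refs=E null C, marked=A B C F G
Mark E: refs=null, marked=A B C E F G
Unmarked (collected): D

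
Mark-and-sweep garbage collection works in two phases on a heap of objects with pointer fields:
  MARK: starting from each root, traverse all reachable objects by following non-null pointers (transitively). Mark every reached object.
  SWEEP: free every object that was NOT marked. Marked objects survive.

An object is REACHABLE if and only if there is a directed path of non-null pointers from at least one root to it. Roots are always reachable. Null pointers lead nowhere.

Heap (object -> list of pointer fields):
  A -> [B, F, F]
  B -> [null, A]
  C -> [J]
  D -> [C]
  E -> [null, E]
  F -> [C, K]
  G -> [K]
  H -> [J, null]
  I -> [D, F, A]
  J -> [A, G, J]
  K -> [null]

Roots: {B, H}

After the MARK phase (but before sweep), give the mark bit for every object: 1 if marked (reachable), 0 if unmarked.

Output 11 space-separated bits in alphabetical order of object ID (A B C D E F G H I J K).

Roots: B H
Mark B: refs=null A, marked=B
Mark H: refs=J null, marked=B H
Mark A: refs=B F F, marked=A B H
Mark J: refs=A G J, marked=A B H J
Mark F: refs=C K, marked=A B F H J
Mark G: refs=K, marked=A B F G H J
Mark C: refs=J, marked=A B C F G H J
Mark K: refs=null, marked=A B C F G H J K
Unmarked (collected): D E I

Answer: 1 1 1 0 0 1 1 1 0 1 1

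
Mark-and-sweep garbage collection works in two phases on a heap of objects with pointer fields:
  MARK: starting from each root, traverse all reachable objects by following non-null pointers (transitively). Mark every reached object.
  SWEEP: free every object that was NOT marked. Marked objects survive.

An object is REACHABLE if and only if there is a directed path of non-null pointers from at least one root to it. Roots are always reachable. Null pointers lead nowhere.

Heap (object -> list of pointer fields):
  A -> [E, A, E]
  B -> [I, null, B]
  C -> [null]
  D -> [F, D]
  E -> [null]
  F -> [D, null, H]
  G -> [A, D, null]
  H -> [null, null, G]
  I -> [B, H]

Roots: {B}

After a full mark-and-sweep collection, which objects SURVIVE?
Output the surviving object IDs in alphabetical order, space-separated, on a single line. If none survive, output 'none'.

Answer: A B D E F G H I

Derivation:
Roots: B
Mark B: refs=I null B, marked=B
Mark I: refs=B H, marked=B I
Mark H: refs=null null G, marked=B H I
Mark G: refs=A D null, marked=B G H I
Mark A: refs=E A E, marked=A B G H I
Mark D: refs=F D, marked=A B D G H I
Mark E: refs=null, marked=A B D E G H I
Mark F: refs=D null H, marked=A B D E F G H I
Unmarked (collected): C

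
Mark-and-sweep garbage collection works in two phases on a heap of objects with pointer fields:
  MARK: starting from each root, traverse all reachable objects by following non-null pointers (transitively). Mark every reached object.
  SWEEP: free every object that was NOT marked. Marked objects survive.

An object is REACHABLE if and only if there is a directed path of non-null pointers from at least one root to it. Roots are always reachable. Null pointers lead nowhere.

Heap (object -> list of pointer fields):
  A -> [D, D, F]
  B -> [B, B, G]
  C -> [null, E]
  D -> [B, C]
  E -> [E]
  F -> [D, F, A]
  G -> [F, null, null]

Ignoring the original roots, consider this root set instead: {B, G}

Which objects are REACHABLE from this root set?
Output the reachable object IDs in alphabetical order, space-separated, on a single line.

Answer: A B C D E F G

Derivation:
Roots: B G
Mark B: refs=B B G, marked=B
Mark G: refs=F null null, marked=B G
Mark F: refs=D F A, marked=B F G
Mark D: refs=B C, marked=B D F G
Mark A: refs=D D F, marked=A B D F G
Mark C: refs=null E, marked=A B C D F G
Mark E: refs=E, marked=A B C D E F G
Unmarked (collected): (none)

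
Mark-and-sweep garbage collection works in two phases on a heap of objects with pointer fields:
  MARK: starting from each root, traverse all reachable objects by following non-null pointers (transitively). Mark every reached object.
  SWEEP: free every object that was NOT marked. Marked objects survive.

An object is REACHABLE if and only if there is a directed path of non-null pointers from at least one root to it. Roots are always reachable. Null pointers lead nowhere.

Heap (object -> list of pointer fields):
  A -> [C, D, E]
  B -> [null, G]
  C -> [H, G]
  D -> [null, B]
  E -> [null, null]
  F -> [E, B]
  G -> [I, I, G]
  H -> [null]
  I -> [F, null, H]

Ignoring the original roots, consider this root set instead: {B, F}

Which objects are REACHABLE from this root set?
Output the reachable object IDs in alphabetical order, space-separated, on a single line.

Answer: B E F G H I

Derivation:
Roots: B F
Mark B: refs=null G, marked=B
Mark F: refs=E B, marked=B F
Mark G: refs=I I G, marked=B F G
Mark E: refs=null null, marked=B E F G
Mark I: refs=F null H, marked=B E F G I
Mark H: refs=null, marked=B E F G H I
Unmarked (collected): A C D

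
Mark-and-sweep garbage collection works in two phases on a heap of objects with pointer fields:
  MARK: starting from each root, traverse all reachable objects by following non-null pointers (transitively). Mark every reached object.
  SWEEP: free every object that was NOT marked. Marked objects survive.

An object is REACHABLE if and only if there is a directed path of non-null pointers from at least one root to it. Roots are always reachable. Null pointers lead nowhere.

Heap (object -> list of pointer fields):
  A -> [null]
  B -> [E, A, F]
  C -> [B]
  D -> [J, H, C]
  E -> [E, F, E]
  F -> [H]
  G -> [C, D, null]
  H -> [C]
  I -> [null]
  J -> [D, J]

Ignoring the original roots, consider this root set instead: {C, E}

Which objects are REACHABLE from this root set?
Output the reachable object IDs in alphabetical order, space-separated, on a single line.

Answer: A B C E F H

Derivation:
Roots: C E
Mark C: refs=B, marked=C
Mark E: refs=E F E, marked=C E
Mark B: refs=E A F, marked=B C E
Mark F: refs=H, marked=B C E F
Mark A: refs=null, marked=A B C E F
Mark H: refs=C, marked=A B C E F H
Unmarked (collected): D G I J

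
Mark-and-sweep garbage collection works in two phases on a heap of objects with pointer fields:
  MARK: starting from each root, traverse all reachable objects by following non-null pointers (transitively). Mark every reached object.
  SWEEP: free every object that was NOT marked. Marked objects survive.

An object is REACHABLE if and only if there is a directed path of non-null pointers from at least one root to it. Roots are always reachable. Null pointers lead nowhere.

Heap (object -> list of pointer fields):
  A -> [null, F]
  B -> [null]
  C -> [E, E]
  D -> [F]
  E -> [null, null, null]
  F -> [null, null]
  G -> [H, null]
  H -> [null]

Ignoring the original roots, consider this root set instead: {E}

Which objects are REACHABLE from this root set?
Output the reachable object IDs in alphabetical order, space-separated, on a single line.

Answer: E

Derivation:
Roots: E
Mark E: refs=null null null, marked=E
Unmarked (collected): A B C D F G H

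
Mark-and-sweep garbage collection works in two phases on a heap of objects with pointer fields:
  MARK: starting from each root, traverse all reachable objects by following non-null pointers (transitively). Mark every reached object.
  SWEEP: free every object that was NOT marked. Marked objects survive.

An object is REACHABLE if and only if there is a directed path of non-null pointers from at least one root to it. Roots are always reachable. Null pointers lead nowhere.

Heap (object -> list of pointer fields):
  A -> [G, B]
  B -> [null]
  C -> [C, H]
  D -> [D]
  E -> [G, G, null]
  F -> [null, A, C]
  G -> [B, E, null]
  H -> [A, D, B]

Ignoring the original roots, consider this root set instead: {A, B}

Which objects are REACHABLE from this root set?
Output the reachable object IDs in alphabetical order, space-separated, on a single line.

Answer: A B E G

Derivation:
Roots: A B
Mark A: refs=G B, marked=A
Mark B: refs=null, marked=A B
Mark G: refs=B E null, marked=A B G
Mark E: refs=G G null, marked=A B E G
Unmarked (collected): C D F H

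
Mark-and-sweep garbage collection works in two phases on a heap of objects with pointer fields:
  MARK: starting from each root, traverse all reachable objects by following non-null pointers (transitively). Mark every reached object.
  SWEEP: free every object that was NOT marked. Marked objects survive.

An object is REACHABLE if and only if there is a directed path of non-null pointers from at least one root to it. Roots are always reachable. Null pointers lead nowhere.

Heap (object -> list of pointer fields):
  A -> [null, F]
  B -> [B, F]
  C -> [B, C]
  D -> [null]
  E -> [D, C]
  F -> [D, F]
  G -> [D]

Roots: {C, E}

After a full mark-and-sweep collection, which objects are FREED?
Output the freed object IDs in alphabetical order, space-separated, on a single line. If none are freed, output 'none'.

Answer: A G

Derivation:
Roots: C E
Mark C: refs=B C, marked=C
Mark E: refs=D C, marked=C E
Mark B: refs=B F, marked=B C E
Mark D: refs=null, marked=B C D E
Mark F: refs=D F, marked=B C D E F
Unmarked (collected): A G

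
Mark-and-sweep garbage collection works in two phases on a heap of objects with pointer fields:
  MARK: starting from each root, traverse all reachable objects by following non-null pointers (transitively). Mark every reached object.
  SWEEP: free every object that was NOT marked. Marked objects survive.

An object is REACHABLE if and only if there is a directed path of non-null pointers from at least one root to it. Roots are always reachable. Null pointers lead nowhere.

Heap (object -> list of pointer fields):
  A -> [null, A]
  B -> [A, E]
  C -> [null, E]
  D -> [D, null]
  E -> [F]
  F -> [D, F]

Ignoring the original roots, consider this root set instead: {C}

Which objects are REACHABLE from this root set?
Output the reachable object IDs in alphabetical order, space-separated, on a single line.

Answer: C D E F

Derivation:
Roots: C
Mark C: refs=null E, marked=C
Mark E: refs=F, marked=C E
Mark F: refs=D F, marked=C E F
Mark D: refs=D null, marked=C D E F
Unmarked (collected): A B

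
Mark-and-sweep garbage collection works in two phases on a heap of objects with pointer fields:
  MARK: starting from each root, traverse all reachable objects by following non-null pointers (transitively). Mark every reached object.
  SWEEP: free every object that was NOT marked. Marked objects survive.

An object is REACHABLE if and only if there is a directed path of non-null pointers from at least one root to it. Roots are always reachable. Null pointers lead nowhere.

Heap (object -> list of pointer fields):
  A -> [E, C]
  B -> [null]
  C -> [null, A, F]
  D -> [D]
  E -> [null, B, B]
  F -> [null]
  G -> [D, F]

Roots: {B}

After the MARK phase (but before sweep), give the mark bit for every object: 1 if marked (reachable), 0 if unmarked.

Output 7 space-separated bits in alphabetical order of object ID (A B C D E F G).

Answer: 0 1 0 0 0 0 0

Derivation:
Roots: B
Mark B: refs=null, marked=B
Unmarked (collected): A C D E F G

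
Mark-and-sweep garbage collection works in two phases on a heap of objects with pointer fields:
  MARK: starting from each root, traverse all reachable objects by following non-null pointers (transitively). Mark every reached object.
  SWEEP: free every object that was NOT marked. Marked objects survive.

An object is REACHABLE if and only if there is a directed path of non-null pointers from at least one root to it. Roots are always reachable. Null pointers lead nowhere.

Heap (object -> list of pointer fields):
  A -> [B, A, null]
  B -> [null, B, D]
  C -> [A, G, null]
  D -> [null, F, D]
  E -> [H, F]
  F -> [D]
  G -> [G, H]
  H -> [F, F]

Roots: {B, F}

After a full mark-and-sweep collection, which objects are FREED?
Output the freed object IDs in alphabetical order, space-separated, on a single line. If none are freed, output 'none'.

Roots: B F
Mark B: refs=null B D, marked=B
Mark F: refs=D, marked=B F
Mark D: refs=null F D, marked=B D F
Unmarked (collected): A C E G H

Answer: A C E G H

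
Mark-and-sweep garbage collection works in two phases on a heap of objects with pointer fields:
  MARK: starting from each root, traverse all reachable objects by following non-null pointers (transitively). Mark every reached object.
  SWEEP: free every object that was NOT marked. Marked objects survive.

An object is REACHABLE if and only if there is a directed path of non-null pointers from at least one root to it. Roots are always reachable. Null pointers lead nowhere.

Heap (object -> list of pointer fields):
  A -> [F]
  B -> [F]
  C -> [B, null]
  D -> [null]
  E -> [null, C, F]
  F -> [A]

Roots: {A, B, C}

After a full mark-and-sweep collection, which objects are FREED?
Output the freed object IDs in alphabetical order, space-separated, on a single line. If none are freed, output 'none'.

Answer: D E

Derivation:
Roots: A B C
Mark A: refs=F, marked=A
Mark B: refs=F, marked=A B
Mark C: refs=B null, marked=A B C
Mark F: refs=A, marked=A B C F
Unmarked (collected): D E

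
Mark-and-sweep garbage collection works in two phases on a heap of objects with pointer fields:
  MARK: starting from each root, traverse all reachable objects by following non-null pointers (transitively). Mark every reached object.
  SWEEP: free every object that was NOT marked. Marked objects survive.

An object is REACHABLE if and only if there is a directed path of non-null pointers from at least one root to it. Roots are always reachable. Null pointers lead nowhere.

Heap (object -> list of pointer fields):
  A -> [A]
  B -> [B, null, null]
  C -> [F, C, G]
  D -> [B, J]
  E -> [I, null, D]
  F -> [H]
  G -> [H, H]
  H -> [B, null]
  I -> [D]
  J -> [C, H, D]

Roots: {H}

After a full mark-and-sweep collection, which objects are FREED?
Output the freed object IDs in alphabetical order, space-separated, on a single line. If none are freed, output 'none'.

Roots: H
Mark H: refs=B null, marked=H
Mark B: refs=B null null, marked=B H
Unmarked (collected): A C D E F G I J

Answer: A C D E F G I J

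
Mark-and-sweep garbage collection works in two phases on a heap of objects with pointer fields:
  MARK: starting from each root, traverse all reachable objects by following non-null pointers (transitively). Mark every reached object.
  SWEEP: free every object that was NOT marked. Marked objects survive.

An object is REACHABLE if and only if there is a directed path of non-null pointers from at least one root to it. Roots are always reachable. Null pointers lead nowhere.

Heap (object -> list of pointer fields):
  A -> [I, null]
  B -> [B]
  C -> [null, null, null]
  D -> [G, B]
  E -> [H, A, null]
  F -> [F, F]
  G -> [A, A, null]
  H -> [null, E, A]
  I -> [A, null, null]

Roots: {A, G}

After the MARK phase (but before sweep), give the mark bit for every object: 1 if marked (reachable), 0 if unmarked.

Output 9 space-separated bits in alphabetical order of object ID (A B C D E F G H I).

Roots: A G
Mark A: refs=I null, marked=A
Mark G: refs=A A null, marked=A G
Mark I: refs=A null null, marked=A G I
Unmarked (collected): B C D E F H

Answer: 1 0 0 0 0 0 1 0 1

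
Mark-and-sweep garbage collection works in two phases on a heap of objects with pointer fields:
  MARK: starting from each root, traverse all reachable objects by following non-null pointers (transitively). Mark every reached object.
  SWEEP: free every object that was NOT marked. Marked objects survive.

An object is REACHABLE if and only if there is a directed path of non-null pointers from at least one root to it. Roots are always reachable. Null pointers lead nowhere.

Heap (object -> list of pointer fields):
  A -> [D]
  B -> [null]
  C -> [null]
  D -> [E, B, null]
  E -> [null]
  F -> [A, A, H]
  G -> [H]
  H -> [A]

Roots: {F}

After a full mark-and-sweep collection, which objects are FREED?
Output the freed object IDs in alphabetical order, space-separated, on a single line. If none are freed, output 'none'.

Answer: C G

Derivation:
Roots: F
Mark F: refs=A A H, marked=F
Mark A: refs=D, marked=A F
Mark H: refs=A, marked=A F H
Mark D: refs=E B null, marked=A D F H
Mark E: refs=null, marked=A D E F H
Mark B: refs=null, marked=A B D E F H
Unmarked (collected): C G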